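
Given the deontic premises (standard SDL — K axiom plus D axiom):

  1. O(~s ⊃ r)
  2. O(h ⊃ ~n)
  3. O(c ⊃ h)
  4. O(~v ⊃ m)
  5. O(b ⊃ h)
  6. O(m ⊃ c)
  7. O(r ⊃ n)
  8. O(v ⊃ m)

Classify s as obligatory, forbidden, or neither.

By case analysis on ~v: premise 4 gives O(~v ⊃ m) and premise 8 gives O(v ⊃ m), so O(m) either way.
With premise 6, O(m ⊃ c), the K-axiom yields O(c).
Premise 3 is O(c ⊃ h); since O(c), deontic closure gives O(h).
From O(h) and premise 2, O(h ⊃ ~n), we obtain O(~n).
Premise 7, O(r ⊃ n), contraposes to O(~n ⊃ ~r); with O(~n) we get O(~r).
The contrapositive of premise 1 (O(~s ⊃ r)) is O(~r ⊃ s), and O(~r) is already established, so O(s).
Premise 5 does not contribute to this derivation.
Hence s is obligatory.

Obligatory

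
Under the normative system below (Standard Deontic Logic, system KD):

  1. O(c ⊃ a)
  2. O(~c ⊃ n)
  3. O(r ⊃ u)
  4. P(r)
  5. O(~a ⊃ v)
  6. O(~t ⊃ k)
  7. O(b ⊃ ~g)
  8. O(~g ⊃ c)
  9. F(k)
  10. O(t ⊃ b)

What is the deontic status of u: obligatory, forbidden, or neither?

Neither

Premise 3 is O(r ⊃ u), but O(r) is not derivable from the premises (the permission P(r) asserts only ~O(~r), not O(r)), so it does not yield O(u).
No premise or chain of K-axiom applications forces O(u), and none forces O(~u). So u is neither obligatory nor forbidden under these norms.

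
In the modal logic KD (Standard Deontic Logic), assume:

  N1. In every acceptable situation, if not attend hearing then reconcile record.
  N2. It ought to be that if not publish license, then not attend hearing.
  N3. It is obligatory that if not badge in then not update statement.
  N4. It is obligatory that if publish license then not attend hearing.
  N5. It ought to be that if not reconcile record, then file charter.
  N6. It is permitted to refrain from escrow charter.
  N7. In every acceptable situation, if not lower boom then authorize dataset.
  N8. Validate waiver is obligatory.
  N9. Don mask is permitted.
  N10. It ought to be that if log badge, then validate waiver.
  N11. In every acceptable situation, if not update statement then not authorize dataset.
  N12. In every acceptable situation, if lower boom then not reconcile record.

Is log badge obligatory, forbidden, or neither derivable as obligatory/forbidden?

Neither

Premise 10 is O(log_badge → validate_waiver); even if O(validate_waiver) held, inferring O(log_badge) would be affirming the consequent — invalid.
No premise or chain of K-axiom applications forces O(log_badge), and none forces O(¬log_badge). So log_badge is neither obligatory nor forbidden under these norms.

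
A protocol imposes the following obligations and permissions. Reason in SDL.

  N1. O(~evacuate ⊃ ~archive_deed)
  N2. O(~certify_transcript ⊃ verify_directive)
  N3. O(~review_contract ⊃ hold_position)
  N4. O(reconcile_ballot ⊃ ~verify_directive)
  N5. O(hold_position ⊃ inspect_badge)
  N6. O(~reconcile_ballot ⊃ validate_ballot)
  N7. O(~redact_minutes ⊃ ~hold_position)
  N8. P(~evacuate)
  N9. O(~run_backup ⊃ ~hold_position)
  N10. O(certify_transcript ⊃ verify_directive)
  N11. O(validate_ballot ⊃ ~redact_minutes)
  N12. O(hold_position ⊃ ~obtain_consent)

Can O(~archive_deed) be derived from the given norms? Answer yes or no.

No

Premise 1 is O(~evacuate ⊃ ~archive_deed), but O(~evacuate) is not derivable from the premises (the permission P(~evacuate) asserts only ~O(evacuate), not O(~evacuate)), so it does not yield O(~archive_deed).
No other premise forces O(~archive_deed). An ideal world satisfying every premise can still have ~archive_deed false, so O(~archive_deed) is not derivable.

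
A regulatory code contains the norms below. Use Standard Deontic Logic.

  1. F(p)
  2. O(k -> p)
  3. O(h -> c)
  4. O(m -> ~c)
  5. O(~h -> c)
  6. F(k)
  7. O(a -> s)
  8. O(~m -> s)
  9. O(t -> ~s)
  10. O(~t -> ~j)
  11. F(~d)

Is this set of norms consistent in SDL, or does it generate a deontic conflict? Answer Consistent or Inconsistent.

Premise 2 is O(k -> p), but O(k) is not derivable from the premises, so it does not yield O(p).
So O(p) is not derivable, and the apparent clash with O(~p) does not arise.
A world satisfying every obligation exists (e.g. a=false, c=true, d=true, h=false, j=false, k=false, m=false, p=false, s=true, t=false); no atom is both obligatory and forbidden, so the set is consistent.

Consistent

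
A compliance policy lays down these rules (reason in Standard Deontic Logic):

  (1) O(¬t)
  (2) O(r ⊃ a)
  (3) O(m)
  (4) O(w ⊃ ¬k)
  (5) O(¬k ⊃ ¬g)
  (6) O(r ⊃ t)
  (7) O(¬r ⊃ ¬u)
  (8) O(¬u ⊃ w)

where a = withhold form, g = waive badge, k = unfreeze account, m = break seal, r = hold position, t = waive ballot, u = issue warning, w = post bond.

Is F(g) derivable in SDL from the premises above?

Premise 1 states O(¬t) outright.
Premise 6, O(r ⊃ t), contraposes to O(¬t ⊃ ¬r); with O(¬t) we get O(¬r).
With premise 7, O(¬r ⊃ ¬u), the K-axiom yields O(¬u).
Applying K to premise 8 (O(¬u ⊃ w)) and O(¬u) yields O(w).
Applying K to premise 4 (O(w ⊃ ¬k)) and O(w) yields O(¬k).
Premise 5 is O(¬k ⊃ ¬g); since O(¬k), deontic closure gives O(¬g).
Premises 2, 3 do not contribute to this derivation.
So O(¬g) holds, i.e. F(g). The claim follows.

Yes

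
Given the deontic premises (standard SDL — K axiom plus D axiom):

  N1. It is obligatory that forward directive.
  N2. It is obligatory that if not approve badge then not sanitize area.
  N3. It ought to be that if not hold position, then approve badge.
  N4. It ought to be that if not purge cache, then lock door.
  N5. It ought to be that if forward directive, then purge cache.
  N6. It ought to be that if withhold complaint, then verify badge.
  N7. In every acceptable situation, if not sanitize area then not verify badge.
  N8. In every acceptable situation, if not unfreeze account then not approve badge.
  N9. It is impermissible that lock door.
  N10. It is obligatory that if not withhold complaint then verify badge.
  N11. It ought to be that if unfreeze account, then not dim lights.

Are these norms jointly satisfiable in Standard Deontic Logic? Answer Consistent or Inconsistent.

Consistent

Premise 4 is O(¬purge_cache → lock_door), but O(¬purge_cache) is not derivable from the premises, so it does not yield O(lock_door).
So O(lock_door) is not derivable, and the apparent clash with O(¬lock_door) does not arise.
A world satisfying every obligation exists (e.g. approve_badge=true, dim_lights=false, forward_directive=true, hold_position=false, lock_door=false, purge_cache=true, sanitize_area=true, unfreeze_account=true, verify_badge=true, withhold_complaint=false); no atom is both obligatory and forbidden, so the set is consistent.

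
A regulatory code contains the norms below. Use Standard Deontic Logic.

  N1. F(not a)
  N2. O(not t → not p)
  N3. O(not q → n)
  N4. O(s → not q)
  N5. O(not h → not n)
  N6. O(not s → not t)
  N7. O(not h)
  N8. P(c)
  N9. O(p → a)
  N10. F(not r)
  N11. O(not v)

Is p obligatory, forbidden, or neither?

From premise 7 we have O(not h).
With premise 5, O(not h → not n), the K-axiom yields O(not n).
The contrapositive of premise 3 (O(not q → n)) is O(not n → q), and O(not n) is already established, so O(q).
Premise 4 is O(s → not q); contrapositively O(q → not s). Since O(q) holds, K gives O(not s).
With premise 6, O(not s → not t), the K-axiom yields O(not t).
From O(not t) and premise 2, O(not t → not p), we obtain O(not p).
Premises 1, 8, 9, 10, 11 do not contribute to this derivation.
Thus O(not p), which is F(p): p is forbidden.

Forbidden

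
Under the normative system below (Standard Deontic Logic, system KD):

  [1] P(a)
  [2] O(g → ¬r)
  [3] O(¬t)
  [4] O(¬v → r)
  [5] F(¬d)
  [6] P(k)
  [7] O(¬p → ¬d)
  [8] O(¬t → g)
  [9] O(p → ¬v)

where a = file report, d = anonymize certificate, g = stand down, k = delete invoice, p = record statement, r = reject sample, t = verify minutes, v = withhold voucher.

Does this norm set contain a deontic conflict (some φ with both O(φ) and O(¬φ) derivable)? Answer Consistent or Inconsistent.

Premise 5 is F(¬d), i.e. O(d).
Premise 7 is O(¬p → ¬d); contrapositively O(d → p). Since O(d) holds, K gives O(p).
Premise 9 is O(p → ¬v); since O(p), deontic closure gives O(¬v).
With premise 4, O(¬v → r), the K-axiom yields O(r).
Premise 2, O(g → ¬r), contraposes to O(r → ¬g); with O(r) we get O(¬g).
Premise 8 is O(¬t → g); contrapositively O(¬g → t). Since O(¬g) holds, K gives O(t).
But premise 3 directly asserts O(¬t).
We now have both O(t) and O(¬t) — t is simultaneously obligatory and forbidden, violating the D-axiom.

Inconsistent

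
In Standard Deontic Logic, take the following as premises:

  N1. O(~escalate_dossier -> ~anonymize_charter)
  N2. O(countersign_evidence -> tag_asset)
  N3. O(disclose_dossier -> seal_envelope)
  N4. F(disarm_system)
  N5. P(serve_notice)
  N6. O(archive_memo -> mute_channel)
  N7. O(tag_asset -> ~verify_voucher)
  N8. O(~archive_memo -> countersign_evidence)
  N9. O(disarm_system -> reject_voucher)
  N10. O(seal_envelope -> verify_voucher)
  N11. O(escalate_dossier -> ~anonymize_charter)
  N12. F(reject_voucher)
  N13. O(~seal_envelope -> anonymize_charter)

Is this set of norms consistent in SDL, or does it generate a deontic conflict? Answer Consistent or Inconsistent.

Premise 9 is O(disarm_system -> reject_voucher), but O(disarm_system) is not derivable from the premises, so it does not yield O(reject_voucher).
So O(reject_voucher) is not derivable, and the apparent clash with O(~reject_voucher) does not arise.
A world satisfying every obligation exists (e.g. anonymize_charter=false, archive_memo=true, countersign_evidence=false, disarm_system=false, disclose_dossier=false, escalate_dossier=false, mute_channel=true, reject_voucher=false, seal_envelope=true, serve_notice=false, tag_asset=false, verify_voucher=true); no atom is both obligatory and forbidden, so the set is consistent.

Consistent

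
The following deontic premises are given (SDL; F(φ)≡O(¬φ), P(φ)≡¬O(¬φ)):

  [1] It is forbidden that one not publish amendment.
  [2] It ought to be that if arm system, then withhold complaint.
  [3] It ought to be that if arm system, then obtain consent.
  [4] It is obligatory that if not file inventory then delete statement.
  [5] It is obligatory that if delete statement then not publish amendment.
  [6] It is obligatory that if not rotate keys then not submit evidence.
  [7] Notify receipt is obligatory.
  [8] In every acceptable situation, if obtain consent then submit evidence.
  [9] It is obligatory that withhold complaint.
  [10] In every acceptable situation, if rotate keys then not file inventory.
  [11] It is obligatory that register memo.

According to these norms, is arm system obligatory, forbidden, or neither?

Premise 1, F(¬publish_amendment), is equivalent to O(publish_amendment).
Premise 5, O(delete_statement → ¬publish_amendment), contraposes to O(publish_amendment → ¬delete_statement); with O(publish_amendment) we get O(¬delete_statement).
The contrapositive of premise 4 (O(¬file_inventory → delete_statement)) is O(¬delete_statement → file_inventory), and O(¬delete_statement) is already established, so O(file_inventory).
Premise 10, O(rotate_keys → ¬file_inventory), contraposes to O(file_inventory → ¬rotate_keys); with O(file_inventory) we get O(¬rotate_keys).
Premise 6 is O(¬rotate_keys → ¬submit_evidence); since O(¬rotate_keys), deontic closure gives O(¬submit_evidence).
Premise 8 is O(obtain_consent → submit_evidence); contrapositively O(¬submit_evidence → ¬obtain_consent). Since O(¬submit_evidence) holds, K gives O(¬obtain_consent).
The contrapositive of premise 3 (O(arm_system → obtain_consent)) is O(¬obtain_consent → ¬arm_system), and O(¬obtain_consent) is already established, so O(¬arm_system).
Premises 2, 7, 9, 11 do not contribute to this derivation.
Thus O(¬arm_system), which is F(arm_system): arm_system is forbidden.

Forbidden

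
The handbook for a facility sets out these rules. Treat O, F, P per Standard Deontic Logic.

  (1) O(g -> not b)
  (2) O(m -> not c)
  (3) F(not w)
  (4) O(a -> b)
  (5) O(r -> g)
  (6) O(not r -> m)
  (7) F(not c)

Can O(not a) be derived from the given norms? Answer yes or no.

F(not c) at premise 7 means O(c).
The contrapositive of premise 2 (O(m -> not c)) is O(c -> not m), and O(c) is already established, so O(not m).
The contrapositive of premise 6 (O(not r -> m)) is O(not m -> r), and O(not m) is already established, so O(r).
From O(r) and premise 5, O(r -> g), we obtain O(g).
With premise 1, O(g -> not b), the K-axiom yields O(not b).
Premise 4, O(a -> b), contraposes to O(not b -> not a); with O(not b) we get O(not a).
Premise 3 does not contribute to this derivation.
So O(not a) follows.

Yes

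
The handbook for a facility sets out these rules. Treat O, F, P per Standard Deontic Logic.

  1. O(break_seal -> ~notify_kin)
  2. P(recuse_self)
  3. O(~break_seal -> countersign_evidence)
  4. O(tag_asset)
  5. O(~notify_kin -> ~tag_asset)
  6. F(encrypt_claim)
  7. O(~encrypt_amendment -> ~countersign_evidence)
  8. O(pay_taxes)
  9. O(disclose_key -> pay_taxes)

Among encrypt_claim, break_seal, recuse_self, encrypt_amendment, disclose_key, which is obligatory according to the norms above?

encrypt_amendment

From premise 4 we have O(tag_asset).
The contrapositive of premise 5 (O(~notify_kin -> ~tag_asset)) is O(tag_asset -> notify_kin), and O(tag_asset) is already established, so O(notify_kin).
Premise 1, O(break_seal -> ~notify_kin), contraposes to O(notify_kin -> ~break_seal); with O(notify_kin) we get O(~break_seal).
Applying K to premise 3 (O(~break_seal -> countersign_evidence)) and O(~break_seal) yields O(countersign_evidence).
The contrapositive of premise 7 (O(~encrypt_amendment -> ~countersign_evidence)) is O(countersign_evidence -> encrypt_amendment), and O(countersign_evidence) is already established, so O(encrypt_amendment).
So O(encrypt_amendment) holds — encrypt_amendment is obligatory. None of the other listed options is made obligatory by any chain of premises.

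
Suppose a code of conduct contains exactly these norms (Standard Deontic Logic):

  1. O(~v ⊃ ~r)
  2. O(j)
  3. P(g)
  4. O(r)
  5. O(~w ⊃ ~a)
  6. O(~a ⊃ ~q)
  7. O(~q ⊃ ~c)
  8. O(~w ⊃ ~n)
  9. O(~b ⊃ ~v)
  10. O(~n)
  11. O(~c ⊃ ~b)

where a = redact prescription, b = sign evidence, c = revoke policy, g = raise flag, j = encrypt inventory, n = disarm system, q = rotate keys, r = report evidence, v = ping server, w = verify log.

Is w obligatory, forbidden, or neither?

Obligatory

Premise 4 states O(r) outright.
The contrapositive of premise 1 (O(~v ⊃ ~r)) is O(r ⊃ v), and O(r) is already established, so O(v).
The contrapositive of premise 9 (O(~b ⊃ ~v)) is O(v ⊃ b), and O(v) is already established, so O(b).
Premise 11 is O(~c ⊃ ~b); contrapositively O(b ⊃ c). Since O(b) holds, K gives O(c).
Premise 7, O(~q ⊃ ~c), contraposes to O(c ⊃ q); with O(c) we get O(q).
Premise 6 is O(~a ⊃ ~q); contrapositively O(q ⊃ a). Since O(q) holds, K gives O(a).
The contrapositive of premise 5 (O(~w ⊃ ~a)) is O(a ⊃ w), and O(a) is already established, so O(w).
Premises 2, 3, 8, 10 do not contribute to this derivation.
Hence w is obligatory.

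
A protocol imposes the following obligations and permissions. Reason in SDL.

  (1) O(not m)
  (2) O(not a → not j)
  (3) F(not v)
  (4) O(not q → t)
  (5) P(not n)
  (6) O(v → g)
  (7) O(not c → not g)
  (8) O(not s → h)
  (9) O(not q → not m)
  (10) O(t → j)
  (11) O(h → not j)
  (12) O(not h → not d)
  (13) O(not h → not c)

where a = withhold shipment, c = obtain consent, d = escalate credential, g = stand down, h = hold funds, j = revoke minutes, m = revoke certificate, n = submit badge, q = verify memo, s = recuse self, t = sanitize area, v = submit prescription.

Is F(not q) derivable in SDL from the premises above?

Premise 3, F(not v), is equivalent to O(v).
From O(v) and premise 6, O(v → g), we obtain O(g).
Premise 7, O(not c → not g), contraposes to O(g → c); with O(g) we get O(c).
The contrapositive of premise 13 (O(not h → not c)) is O(c → h), and O(c) is already established, so O(h).
From O(h) and premise 11, O(h → not j), we obtain O(not j).
Premise 10, O(t → j), contraposes to O(not j → not t); with O(not j) we get O(not t).
Premise 4 is O(not q → t); contrapositively O(not t → q). Since O(not t) holds, K gives O(q).
Premises 1, 2, 5, 8, 9, 12 do not contribute to this derivation.
So O(q) holds, i.e. F(not q). The claim follows.

Yes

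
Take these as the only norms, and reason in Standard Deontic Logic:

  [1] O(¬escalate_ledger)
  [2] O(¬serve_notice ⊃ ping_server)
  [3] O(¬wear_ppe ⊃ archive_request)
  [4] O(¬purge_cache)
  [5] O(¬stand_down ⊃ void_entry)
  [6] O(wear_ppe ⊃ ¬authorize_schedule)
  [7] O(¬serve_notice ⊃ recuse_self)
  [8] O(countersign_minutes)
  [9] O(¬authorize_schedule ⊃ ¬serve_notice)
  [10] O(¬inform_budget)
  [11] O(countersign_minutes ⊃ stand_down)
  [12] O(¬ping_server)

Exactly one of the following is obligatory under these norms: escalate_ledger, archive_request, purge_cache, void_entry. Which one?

archive_request

Premise 12 gives O(¬ping_server).
Premise 2 is O(¬serve_notice ⊃ ping_server); contrapositively O(¬ping_server ⊃ serve_notice). Since O(¬ping_server) holds, K gives O(serve_notice).
The contrapositive of premise 9 (O(¬authorize_schedule ⊃ ¬serve_notice)) is O(serve_notice ⊃ authorize_schedule), and O(serve_notice) is already established, so O(authorize_schedule).
Premise 6, O(wear_ppe ⊃ ¬authorize_schedule), contraposes to O(authorize_schedule ⊃ ¬wear_ppe); with O(authorize_schedule) we get O(¬wear_ppe).
Premise 3 is O(¬wear_ppe ⊃ archive_request); since O(¬wear_ppe), deontic closure gives O(archive_request).
So O(archive_request) holds — archive_request is obligatory. None of the other listed options is made obligatory by any chain of premises.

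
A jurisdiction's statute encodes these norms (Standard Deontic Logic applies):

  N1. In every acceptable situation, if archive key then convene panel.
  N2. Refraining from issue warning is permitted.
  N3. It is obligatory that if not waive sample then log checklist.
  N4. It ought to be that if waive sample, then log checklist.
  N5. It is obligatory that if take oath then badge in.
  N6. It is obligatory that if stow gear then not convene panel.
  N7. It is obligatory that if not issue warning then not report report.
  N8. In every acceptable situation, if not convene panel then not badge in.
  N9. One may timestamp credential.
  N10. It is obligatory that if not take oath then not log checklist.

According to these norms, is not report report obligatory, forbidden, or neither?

Neither

Premise 7 is O(¬issue_warning → ¬report_report), but O(¬issue_warning) is not derivable from the premises (the permission P(¬issue_warning) asserts only ¬O(issue_warning), not O(¬issue_warning)), so it does not yield O(¬report_report).
No premise or chain of K-axiom applications forces O(¬report_report), and none forces O(report_report). So ¬report_report is neither obligatory nor forbidden under these norms.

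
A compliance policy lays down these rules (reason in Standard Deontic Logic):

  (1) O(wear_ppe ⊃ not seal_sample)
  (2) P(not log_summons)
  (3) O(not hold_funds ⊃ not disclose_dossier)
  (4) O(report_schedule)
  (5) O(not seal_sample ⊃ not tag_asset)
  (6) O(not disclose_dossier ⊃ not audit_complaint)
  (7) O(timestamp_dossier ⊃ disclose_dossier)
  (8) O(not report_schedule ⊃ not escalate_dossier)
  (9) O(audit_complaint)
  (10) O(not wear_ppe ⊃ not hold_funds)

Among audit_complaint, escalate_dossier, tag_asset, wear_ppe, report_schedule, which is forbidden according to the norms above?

tag_asset

From premise 9 we have O(audit_complaint).
The contrapositive of premise 6 (O(not disclose_dossier ⊃ not audit_complaint)) is O(audit_complaint ⊃ disclose_dossier), and O(audit_complaint) is already established, so O(disclose_dossier).
Premise 3 is O(not hold_funds ⊃ not disclose_dossier); contrapositively O(disclose_dossier ⊃ hold_funds). Since O(disclose_dossier) holds, K gives O(hold_funds).
Premise 10 is O(not wear_ppe ⊃ not hold_funds); contrapositively O(hold_funds ⊃ wear_ppe). Since O(hold_funds) holds, K gives O(wear_ppe).
From O(wear_ppe) and premise 1, O(wear_ppe ⊃ not seal_sample), we obtain O(not seal_sample).
Premise 5 is O(not seal_sample ⊃ not tag_asset); since O(not seal_sample), deontic closure gives O(not tag_asset).
So O(not tag_asset) holds, i.e. tag_asset is forbidden. None of the other listed options is forbidden under the premises.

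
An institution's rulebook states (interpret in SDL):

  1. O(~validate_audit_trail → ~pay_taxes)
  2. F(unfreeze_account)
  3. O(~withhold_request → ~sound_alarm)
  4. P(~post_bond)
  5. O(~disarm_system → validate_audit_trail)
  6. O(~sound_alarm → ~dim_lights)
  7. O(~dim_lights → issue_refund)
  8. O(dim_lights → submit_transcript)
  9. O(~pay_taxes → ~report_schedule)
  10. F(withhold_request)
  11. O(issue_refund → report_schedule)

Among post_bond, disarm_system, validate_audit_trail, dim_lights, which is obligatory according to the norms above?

validate_audit_trail

Premise 10 is F(withhold_request), i.e. O(~withhold_request).
From O(~withhold_request) and premise 3, O(~withhold_request → ~sound_alarm), we obtain O(~sound_alarm).
Premise 6 is O(~sound_alarm → ~dim_lights); since O(~sound_alarm), deontic closure gives O(~dim_lights).
With premise 7, O(~dim_lights → issue_refund), the K-axiom yields O(issue_refund).
From O(issue_refund) and premise 11, O(issue_refund → report_schedule), we obtain O(report_schedule).
Premise 9 is O(~pay_taxes → ~report_schedule); contrapositively O(report_schedule → pay_taxes). Since O(report_schedule) holds, K gives O(pay_taxes).
Premise 1, O(~validate_audit_trail → ~pay_taxes), contraposes to O(pay_taxes → validate_audit_trail); with O(pay_taxes) we get O(validate_audit_trail).
So O(validate_audit_trail) holds — validate_audit_trail is obligatory. None of the other listed options is made obligatory by any chain of premises.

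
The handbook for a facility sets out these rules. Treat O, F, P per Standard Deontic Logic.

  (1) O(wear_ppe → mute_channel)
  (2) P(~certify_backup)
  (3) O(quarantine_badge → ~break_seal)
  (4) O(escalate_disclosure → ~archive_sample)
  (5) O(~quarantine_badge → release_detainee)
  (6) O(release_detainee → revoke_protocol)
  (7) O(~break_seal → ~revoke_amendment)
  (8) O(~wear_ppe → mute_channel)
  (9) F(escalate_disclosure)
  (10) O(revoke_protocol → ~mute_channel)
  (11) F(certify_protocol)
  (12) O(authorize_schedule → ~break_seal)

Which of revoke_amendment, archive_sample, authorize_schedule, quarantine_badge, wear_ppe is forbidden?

revoke_amendment

By case analysis on ~wear_ppe: premise 8 gives O(~wear_ppe → mute_channel) and premise 1 gives O(wear_ppe → mute_channel), so O(mute_channel) either way.
Premise 10, O(revoke_protocol → ~mute_channel), contraposes to O(mute_channel → ~revoke_protocol); with O(mute_channel) we get O(~revoke_protocol).
Premise 6, O(release_detainee → revoke_protocol), contraposes to O(~revoke_protocol → ~release_detainee); with O(~revoke_protocol) we get O(~release_detainee).
Premise 5, O(~quarantine_badge → release_detainee), contraposes to O(~release_detainee → quarantine_badge); with O(~release_detainee) we get O(quarantine_badge).
With premise 3, O(quarantine_badge → ~break_seal), the K-axiom yields O(~break_seal).
With premise 7, O(~break_seal → ~revoke_amendment), the K-axiom yields O(~revoke_amendment).
So O(~revoke_amendment) holds, i.e. revoke_amendment is forbidden. None of the other listed options is forbidden under the premises.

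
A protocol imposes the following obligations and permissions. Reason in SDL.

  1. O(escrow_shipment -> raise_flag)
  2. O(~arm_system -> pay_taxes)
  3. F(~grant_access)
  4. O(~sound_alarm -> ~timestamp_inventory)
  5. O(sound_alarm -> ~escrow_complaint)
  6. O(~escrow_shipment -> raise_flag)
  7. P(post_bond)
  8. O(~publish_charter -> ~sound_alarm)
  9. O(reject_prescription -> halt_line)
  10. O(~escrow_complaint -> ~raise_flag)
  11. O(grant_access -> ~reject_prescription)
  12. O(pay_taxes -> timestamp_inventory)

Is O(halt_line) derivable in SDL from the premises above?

Premise 9 is O(reject_prescription -> halt_line), but O(reject_prescription) is not derivable from the premises, so it does not yield O(halt_line).
No other premise forces O(halt_line). An ideal world satisfying every premise can still have halt_line false, so O(halt_line) is not derivable.

No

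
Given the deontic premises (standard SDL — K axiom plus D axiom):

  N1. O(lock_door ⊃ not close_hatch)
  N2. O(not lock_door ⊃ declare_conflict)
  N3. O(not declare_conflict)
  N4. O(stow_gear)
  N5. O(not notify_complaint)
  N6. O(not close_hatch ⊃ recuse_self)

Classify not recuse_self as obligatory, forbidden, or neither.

Forbidden

Premise 3 states O(not declare_conflict) outright.
The contrapositive of premise 2 (O(not lock_door ⊃ declare_conflict)) is O(not declare_conflict ⊃ lock_door), and O(not declare_conflict) is already established, so O(lock_door).
With premise 1, O(lock_door ⊃ not close_hatch), the K-axiom yields O(not close_hatch).
Applying K to premise 6 (O(not close_hatch ⊃ recuse_self)) and O(not close_hatch) yields O(recuse_self).
Premises 4, 5 do not contribute to this derivation.
Thus O(recuse_self), which is F(not recuse_self): not recuse_self is forbidden.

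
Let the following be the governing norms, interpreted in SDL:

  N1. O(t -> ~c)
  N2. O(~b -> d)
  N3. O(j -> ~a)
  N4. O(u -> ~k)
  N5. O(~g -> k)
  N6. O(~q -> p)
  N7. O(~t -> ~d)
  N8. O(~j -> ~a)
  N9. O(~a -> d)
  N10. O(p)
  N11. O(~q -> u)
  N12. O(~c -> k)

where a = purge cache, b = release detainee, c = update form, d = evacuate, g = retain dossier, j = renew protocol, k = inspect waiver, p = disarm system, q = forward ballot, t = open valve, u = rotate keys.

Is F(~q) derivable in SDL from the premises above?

Yes

Premises 8 and 3 cover both cases: O(~j -> ~a) and O(j -> ~a). Since ~j ∨ j is a tautology, O(~a) follows.
Applying K to premise 9 (O(~a -> d)) and O(~a) yields O(d).
The contrapositive of premise 7 (O(~t -> ~d)) is O(d -> t), and O(d) is already established, so O(t).
From O(t) and premise 1, O(t -> ~c), we obtain O(~c).
Applying K to premise 12 (O(~c -> k)) and O(~c) yields O(k).
The contrapositive of premise 4 (O(u -> ~k)) is O(k -> ~u), and O(k) is already established, so O(~u).
The contrapositive of premise 11 (O(~q -> u)) is O(~u -> q), and O(~u) is already established, so O(q).
Premises 2, 5, 6, 10 do not contribute to this derivation.
So O(q) holds, i.e. F(~q). The claim follows.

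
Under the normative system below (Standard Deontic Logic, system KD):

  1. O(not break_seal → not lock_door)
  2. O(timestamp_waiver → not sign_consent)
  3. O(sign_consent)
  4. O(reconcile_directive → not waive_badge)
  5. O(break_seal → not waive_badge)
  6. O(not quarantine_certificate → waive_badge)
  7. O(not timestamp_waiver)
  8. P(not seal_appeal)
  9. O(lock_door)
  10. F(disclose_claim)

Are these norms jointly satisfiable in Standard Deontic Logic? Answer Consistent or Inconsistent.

Consistent

Premise 2 is O(timestamp_waiver → not sign_consent), but O(timestamp_waiver) is not derivable from the premises, so it does not yield O(not sign_consent).
So O(not sign_consent) is not derivable, and the apparent clash with O(sign_consent) does not arise.
A world satisfying every obligation exists (e.g. break_seal=true, disclose_claim=false, lock_door=true, quarantine_certificate=true, reconcile_directive=false, seal_appeal=false, sign_consent=true, timestamp_waiver=false, waive_badge=false); no atom is both obligatory and forbidden, so the set is consistent.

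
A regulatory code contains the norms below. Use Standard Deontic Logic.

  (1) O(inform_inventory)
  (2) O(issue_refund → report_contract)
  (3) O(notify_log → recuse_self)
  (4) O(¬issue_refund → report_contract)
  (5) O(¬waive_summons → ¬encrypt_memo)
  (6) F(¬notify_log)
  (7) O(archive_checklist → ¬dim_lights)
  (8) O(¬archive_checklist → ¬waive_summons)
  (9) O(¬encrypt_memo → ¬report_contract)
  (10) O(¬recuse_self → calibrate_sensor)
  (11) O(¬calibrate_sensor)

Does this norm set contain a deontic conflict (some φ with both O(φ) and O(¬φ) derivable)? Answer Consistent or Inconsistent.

Consistent

Premise 10 is O(¬recuse_self → calibrate_sensor), but O(¬recuse_self) is not derivable from the premises, so it does not yield O(calibrate_sensor).
So O(calibrate_sensor) is not derivable, and the apparent clash with O(¬calibrate_sensor) does not arise.
A world satisfying every obligation exists (e.g. archive_checklist=true, calibrate_sensor=false, dim_lights=false, encrypt_memo=true, inform_inventory=true, issue_refund=false, notify_log=true, recuse_self=true, report_contract=true, waive_summons=true); no atom is both obligatory and forbidden, so the set is consistent.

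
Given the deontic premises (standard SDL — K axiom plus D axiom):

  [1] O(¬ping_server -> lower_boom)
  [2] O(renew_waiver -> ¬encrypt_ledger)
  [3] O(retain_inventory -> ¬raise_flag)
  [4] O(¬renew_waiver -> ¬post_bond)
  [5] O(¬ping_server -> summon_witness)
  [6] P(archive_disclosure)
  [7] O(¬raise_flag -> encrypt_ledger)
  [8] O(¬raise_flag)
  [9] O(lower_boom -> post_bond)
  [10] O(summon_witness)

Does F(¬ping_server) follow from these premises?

Premise 8 gives O(¬raise_flag).
With premise 7, O(¬raise_flag -> encrypt_ledger), the K-axiom yields O(encrypt_ledger).
Premise 2, O(renew_waiver -> ¬encrypt_ledger), contraposes to O(encrypt_ledger -> ¬renew_waiver); with O(encrypt_ledger) we get O(¬renew_waiver).
With premise 4, O(¬renew_waiver -> ¬post_bond), the K-axiom yields O(¬post_bond).
Premise 9 is O(lower_boom -> post_bond); contrapositively O(¬post_bond -> ¬lower_boom). Since O(¬post_bond) holds, K gives O(¬lower_boom).
Premise 1 is O(¬ping_server -> lower_boom); contrapositively O(¬lower_boom -> ping_server). Since O(¬lower_boom) holds, K gives O(ping_server).
Premises 3, 5, 6, 10 do not contribute to this derivation.
So O(ping_server) holds, i.e. F(¬ping_server). The claim follows.

Yes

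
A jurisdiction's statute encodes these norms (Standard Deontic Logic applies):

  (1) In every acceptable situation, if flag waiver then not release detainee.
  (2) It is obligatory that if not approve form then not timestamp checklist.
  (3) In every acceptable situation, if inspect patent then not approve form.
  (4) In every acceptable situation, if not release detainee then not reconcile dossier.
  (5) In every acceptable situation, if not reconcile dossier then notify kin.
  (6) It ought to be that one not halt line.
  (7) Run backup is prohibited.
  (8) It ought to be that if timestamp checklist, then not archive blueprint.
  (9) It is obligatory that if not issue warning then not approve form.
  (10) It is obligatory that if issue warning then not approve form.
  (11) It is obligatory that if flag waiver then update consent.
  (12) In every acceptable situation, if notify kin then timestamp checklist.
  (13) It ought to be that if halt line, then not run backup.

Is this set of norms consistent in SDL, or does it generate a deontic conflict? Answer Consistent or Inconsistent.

Consistent

Premise 13 is O(halt_line → ¬run_backup); even if O(¬run_backup) held, inferring O(halt_line) would be affirming the consequent — invalid.
So O(halt_line) is not derivable, and the apparent clash with O(¬halt_line) does not arise.
A world satisfying every obligation exists (e.g. approve_form=false, archive_blueprint=false, flag_waiver=false, halt_line=false, inspect_patent=false, issue_warning=false, notify_kin=false, reconcile_dossier=true, release_detainee=true, run_backup=false, timestamp_checklist=false, update_consent=false); no atom is both obligatory and forbidden, so the set is consistent.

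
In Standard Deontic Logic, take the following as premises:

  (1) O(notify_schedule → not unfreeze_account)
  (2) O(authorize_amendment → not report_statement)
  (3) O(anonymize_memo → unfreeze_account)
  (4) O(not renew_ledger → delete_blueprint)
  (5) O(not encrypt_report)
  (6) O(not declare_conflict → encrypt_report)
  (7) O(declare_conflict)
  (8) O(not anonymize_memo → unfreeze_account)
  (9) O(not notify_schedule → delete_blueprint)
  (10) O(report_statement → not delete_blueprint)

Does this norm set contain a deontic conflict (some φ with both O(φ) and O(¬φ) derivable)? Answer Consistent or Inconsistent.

Premise 6 is O(not declare_conflict → encrypt_report), but O(not declare_conflict) is not derivable from the premises, so it does not yield O(encrypt_report).
So O(encrypt_report) is not derivable, and the apparent clash with O(not encrypt_report) does not arise.
A world satisfying every obligation exists (e.g. anonymize_memo=false, authorize_amendment=false, declare_conflict=true, delete_blueprint=true, encrypt_report=false, notify_schedule=false, renew_ledger=false, report_statement=false, unfreeze_account=true); no atom is both obligatory and forbidden, so the set is consistent.

Consistent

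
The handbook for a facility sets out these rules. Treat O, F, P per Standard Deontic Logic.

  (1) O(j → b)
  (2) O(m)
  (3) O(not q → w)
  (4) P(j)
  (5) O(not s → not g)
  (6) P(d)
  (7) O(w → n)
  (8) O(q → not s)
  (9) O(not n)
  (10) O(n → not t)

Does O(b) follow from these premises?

Premise 1 is O(j → b), but O(j) is not derivable from the premises (the permission P(j) asserts only not O(not j), not O(j)), so it does not yield O(b).
No other premise forces O(b). An ideal world satisfying every premise can still have b false, so O(b) is not derivable.

No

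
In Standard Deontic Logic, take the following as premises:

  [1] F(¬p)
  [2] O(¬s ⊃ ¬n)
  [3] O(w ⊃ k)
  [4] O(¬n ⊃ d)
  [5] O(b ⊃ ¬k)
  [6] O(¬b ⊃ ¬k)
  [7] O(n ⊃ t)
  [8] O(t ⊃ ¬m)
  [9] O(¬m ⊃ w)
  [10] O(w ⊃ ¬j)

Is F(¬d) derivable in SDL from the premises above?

Yes

By case analysis on b: premise 5 gives O(b ⊃ ¬k) and premise 6 gives O(¬b ⊃ ¬k), so O(¬k) either way.
The contrapositive of premise 3 (O(w ⊃ k)) is O(¬k ⊃ ¬w), and O(¬k) is already established, so O(¬w).
Premise 9, O(¬m ⊃ w), contraposes to O(¬w ⊃ m); with O(¬w) we get O(m).
The contrapositive of premise 8 (O(t ⊃ ¬m)) is O(m ⊃ ¬t), and O(m) is already established, so O(¬t).
Premise 7, O(n ⊃ t), contraposes to O(¬t ⊃ ¬n); with O(¬t) we get O(¬n).
With premise 4, O(¬n ⊃ d), the K-axiom yields O(d).
Premises 1, 2, 10 do not contribute to this derivation.
So O(d) holds, i.e. F(¬d). The claim follows.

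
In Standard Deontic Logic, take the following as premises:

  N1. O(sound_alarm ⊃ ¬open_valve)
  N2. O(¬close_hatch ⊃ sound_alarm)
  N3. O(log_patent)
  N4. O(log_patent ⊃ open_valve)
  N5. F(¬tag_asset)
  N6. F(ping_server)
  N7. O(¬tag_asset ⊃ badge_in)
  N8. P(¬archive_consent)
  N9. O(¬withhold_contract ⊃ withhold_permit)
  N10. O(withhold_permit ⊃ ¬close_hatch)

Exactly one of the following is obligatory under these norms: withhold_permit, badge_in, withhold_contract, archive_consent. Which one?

From premise 3 we have O(log_patent).
Applying K to premise 4 (O(log_patent ⊃ open_valve)) and O(log_patent) yields O(open_valve).
Premise 1, O(sound_alarm ⊃ ¬open_valve), contraposes to O(open_valve ⊃ ¬sound_alarm); with O(open_valve) we get O(¬sound_alarm).
Premise 2 is O(¬close_hatch ⊃ sound_alarm); contrapositively O(¬sound_alarm ⊃ close_hatch). Since O(¬sound_alarm) holds, K gives O(close_hatch).
Premise 10, O(withhold_permit ⊃ ¬close_hatch), contraposes to O(close_hatch ⊃ ¬withhold_permit); with O(close_hatch) we get O(¬withhold_permit).
Premise 9, O(¬withhold_contract ⊃ withhold_permit), contraposes to O(¬withhold_permit ⊃ withhold_contract); with O(¬withhold_permit) we get O(withhold_contract).
So O(withhold_contract) holds — withhold_contract is obligatory. None of the other listed options is made obligatory by any chain of premises.

withhold_contract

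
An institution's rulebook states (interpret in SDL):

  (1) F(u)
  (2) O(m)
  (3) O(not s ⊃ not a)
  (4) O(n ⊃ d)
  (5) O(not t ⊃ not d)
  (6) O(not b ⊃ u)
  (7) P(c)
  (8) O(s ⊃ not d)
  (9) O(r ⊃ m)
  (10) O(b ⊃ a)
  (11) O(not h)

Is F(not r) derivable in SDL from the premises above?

Premise 9 is O(r ⊃ m); even if O(m) held, inferring O(r) would be affirming the consequent — invalid.
No other premise forces O(r). An ideal world satisfying every premise can still have not r true, so F(not r) is not derivable.

No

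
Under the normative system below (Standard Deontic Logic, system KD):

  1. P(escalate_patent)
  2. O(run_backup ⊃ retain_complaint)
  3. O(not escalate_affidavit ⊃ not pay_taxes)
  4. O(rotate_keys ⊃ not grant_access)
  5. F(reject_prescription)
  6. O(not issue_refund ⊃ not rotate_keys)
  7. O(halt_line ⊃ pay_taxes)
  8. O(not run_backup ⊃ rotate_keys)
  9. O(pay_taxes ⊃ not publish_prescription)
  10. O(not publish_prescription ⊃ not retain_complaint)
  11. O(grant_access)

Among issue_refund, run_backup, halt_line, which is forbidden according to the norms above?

halt_line

From premise 11 we have O(grant_access).
Premise 4, O(rotate_keys ⊃ not grant_access), contraposes to O(grant_access ⊃ not rotate_keys); with O(grant_access) we get O(not rotate_keys).
Premise 8, O(not run_backup ⊃ rotate_keys), contraposes to O(not rotate_keys ⊃ run_backup); with O(not rotate_keys) we get O(run_backup).
Applying K to premise 2 (O(run_backup ⊃ retain_complaint)) and O(run_backup) yields O(retain_complaint).
Premise 10, O(not publish_prescription ⊃ not retain_complaint), contraposes to O(retain_complaint ⊃ publish_prescription); with O(retain_complaint) we get O(publish_prescription).
Premise 9 is O(pay_taxes ⊃ not publish_prescription); contrapositively O(publish_prescription ⊃ not pay_taxes). Since O(publish_prescription) holds, K gives O(not pay_taxes).
Premise 7 is O(halt_line ⊃ pay_taxes); contrapositively O(not pay_taxes ⊃ not halt_line). Since O(not pay_taxes) holds, K gives O(not halt_line).
So O(not halt_line) holds, i.e. halt_line is forbidden. None of the other listed options is forbidden under the premises.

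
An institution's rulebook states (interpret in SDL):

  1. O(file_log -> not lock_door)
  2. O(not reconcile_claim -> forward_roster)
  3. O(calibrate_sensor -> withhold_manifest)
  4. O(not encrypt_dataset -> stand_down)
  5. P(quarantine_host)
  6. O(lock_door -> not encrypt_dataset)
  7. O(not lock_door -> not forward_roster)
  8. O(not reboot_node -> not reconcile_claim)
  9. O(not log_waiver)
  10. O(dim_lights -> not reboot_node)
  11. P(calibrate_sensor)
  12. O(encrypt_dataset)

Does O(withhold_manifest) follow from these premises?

Premise 3 is O(calibrate_sensor -> withhold_manifest), but O(calibrate_sensor) is not derivable from the premises (the permission P(calibrate_sensor) asserts only not O(not calibrate_sensor), not O(calibrate_sensor)), so it does not yield O(withhold_manifest).
No other premise forces O(withhold_manifest). An ideal world satisfying every premise can still have withhold_manifest false, so O(withhold_manifest) is not derivable.

No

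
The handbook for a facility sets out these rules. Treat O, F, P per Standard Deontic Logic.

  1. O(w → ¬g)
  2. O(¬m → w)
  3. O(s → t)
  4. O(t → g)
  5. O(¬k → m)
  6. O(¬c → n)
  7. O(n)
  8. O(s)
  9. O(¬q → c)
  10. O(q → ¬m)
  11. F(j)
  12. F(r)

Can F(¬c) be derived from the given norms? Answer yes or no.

From premise 8 we have O(s).
With premise 3, O(s → t), the K-axiom yields O(t).
With premise 4, O(t → g), the K-axiom yields O(g).
Premise 1, O(w → ¬g), contraposes to O(g → ¬w); with O(g) we get O(¬w).
Premise 2, O(¬m → w), contraposes to O(¬w → m); with O(¬w) we get O(m).
Premise 10, O(q → ¬m), contraposes to O(m → ¬q); with O(m) we get O(¬q).
Applying K to premise 9 (O(¬q → c)) and O(¬q) yields O(c).
Premises 5, 6, 7, 11, 12 do not contribute to this derivation.
So O(c) holds, i.e. F(¬c). The claim follows.

Yes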